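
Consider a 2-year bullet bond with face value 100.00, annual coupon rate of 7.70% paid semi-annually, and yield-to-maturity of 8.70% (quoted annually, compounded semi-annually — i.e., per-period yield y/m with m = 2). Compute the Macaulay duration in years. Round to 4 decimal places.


Answer: Macaulay duration = 1.8904 years

Derivation:
Coupon per period c = face * coupon_rate / m = 3.850000
Periods per year m = 2; per-period yield y/m = 0.043500
Number of cashflows N = 4
Cashflows (t years, CF_t, discount factor 1/(1+y/m)^(m*t), PV):
  t = 0.5000: CF_t = 3.850000, DF = 0.958313, PV = 3.689506
  t = 1.0000: CF_t = 3.850000, DF = 0.918365, PV = 3.535703
  t = 1.5000: CF_t = 3.850000, DF = 0.880081, PV = 3.388312
  t = 2.0000: CF_t = 103.850000, DF = 0.843393, PV = 87.586402
Price P = sum_t PV_t = 98.199924
Macaulay numerator sum_t t * PV_t:
  t * PV_t at t = 0.5000: 1.844753
  t * PV_t at t = 1.0000: 3.535703
  t * PV_t at t = 1.5000: 5.082468
  t * PV_t at t = 2.0000: 175.172804
Macaulay duration D = (sum_t t * PV_t) / P = 185.635729 / 98.199924 = 1.890386


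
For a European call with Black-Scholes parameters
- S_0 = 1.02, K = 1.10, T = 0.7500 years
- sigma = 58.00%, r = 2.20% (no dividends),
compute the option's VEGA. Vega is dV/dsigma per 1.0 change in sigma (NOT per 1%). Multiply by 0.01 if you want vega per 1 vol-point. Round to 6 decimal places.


d1 = 0.1336714143; d2 = -0.3686233199
phi(d1) = 0.3953939945; exp(-qT) = 1.0000000000; exp(-rT) = 0.9836353794
Vega = S * exp(-qT) * phi(d1) * sqrt(T) = 1.0200 * 1.0000000000 * 0.3953939945 * 0.8660254038 = 0.349270

Answer: Vega = 0.349270


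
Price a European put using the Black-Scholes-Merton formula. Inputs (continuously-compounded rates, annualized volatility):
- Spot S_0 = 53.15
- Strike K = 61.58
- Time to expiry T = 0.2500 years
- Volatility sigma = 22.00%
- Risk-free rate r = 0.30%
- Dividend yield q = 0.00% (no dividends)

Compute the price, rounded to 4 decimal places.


d1 = (ln(S/K) + (r - q + 0.5*sigma^2) * T) / (sigma * sqrt(T)) = -1.27653671
d2 = d1 - sigma * sqrt(T) = -1.38653671
exp(-rT) = 0.99925028; exp(-qT) = 1.00000000
P = K * exp(-rT) * N(-d2) - S_0 * exp(-qT) * N(-d1)
N(-d1) = 0.89911707; N(-d2) = 0.91720846
P = 61.5800 * 0.99925028 * 0.91720846 - 53.1500 * 1.00000000 * 0.89911707 = 8.6513

Answer: Price = 8.6513


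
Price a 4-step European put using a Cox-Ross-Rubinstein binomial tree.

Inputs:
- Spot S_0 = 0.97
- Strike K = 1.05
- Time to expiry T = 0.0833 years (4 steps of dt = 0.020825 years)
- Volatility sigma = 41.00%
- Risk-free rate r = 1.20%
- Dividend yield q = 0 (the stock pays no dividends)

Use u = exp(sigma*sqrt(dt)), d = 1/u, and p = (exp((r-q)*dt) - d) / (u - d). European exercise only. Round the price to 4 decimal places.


dt = T/N = 0.020825
u = exp(sigma*sqrt(dt)) = 1.060952; d = 1/u = 0.942550
p = (exp((r-q)*dt) - d) / (u - d) = 0.487324
Discount per step: exp(-r*dt) = 0.999750
Stock lattice S(k, i) with i counting down-moves:
  k=0: S(0,0) = 0.9700
  k=1: S(1,0) = 1.0291; S(1,1) = 0.9143
  k=2: S(2,0) = 1.0919; S(2,1) = 0.9700; S(2,2) = 0.8617
  k=3: S(3,0) = 1.1584; S(3,1) = 1.0291; S(3,2) = 0.9143; S(3,3) = 0.8122
  k=4: S(4,0) = 1.2290; S(4,1) = 1.0919; S(4,2) = 0.9700; S(4,3) = 0.8617; S(4,4) = 0.7656
Terminal payoffs V(N, i) = max(K - S_T, 0):
  V(4,0) = 0.000000; V(4,1) = 0.000000; V(4,2) = 0.080000; V(4,3) = 0.188252; V(4,4) = 0.284423
Backward induction: V(k, i) = exp(-r*dt) * [p * V(k+1, i) + (1-p) * V(k+1, i+1)].
  V(3,0) = exp(-r*dt) * [p*0.000000 + (1-p)*0.000000] = 0.000000
  V(3,1) = exp(-r*dt) * [p*0.000000 + (1-p)*0.080000] = 0.041004
  V(3,2) = exp(-r*dt) * [p*0.080000 + (1-p)*0.188252] = 0.135464
  V(3,3) = exp(-r*dt) * [p*0.188252 + (1-p)*0.284423] = 0.237497
  V(2,0) = exp(-r*dt) * [p*0.000000 + (1-p)*0.041004] = 0.021016
  V(2,1) = exp(-r*dt) * [p*0.041004 + (1-p)*0.135464] = 0.089409
  V(2,2) = exp(-r*dt) * [p*0.135464 + (1-p)*0.237497] = 0.187727
  V(1,0) = exp(-r*dt) * [p*0.021016 + (1-p)*0.089409] = 0.056066
  V(1,1) = exp(-r*dt) * [p*0.089409 + (1-p)*0.187727] = 0.139780
  V(0,0) = exp(-r*dt) * [p*0.056066 + (1-p)*0.139780] = 0.098959

Answer: Price = V(0,0) = 0.0990


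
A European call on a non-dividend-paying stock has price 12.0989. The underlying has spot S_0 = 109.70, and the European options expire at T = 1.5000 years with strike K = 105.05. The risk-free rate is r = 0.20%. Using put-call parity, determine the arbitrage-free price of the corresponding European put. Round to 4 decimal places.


Put-call parity: C - P = S_0 * exp(-qT) - K * exp(-rT).
S_0 * exp(-qT) = 109.7000 * 1.00000000 = 109.70000000
K * exp(-rT) = 105.0500 * 0.99700450 = 104.73532225
P = C - S*exp(-qT) + K*exp(-rT)
P = 12.0989 - 109.70000000 + 104.73532225 = 7.1342

Answer: Put price = 7.1342


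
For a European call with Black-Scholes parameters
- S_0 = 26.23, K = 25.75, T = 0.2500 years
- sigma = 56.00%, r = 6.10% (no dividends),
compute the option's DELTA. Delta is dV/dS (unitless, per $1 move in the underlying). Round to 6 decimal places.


d1 = 0.2604255956; d2 = -0.0195744044
phi(d1) = 0.3856406589; exp(-qT) = 1.0000000000; exp(-rT) = 0.9848656924
N(d1) = 0.6027322493
Delta = exp(-qT) * N(d1) = 1.0000000000 * 0.6027322493 = 0.602732

Answer: Delta = 0.602732


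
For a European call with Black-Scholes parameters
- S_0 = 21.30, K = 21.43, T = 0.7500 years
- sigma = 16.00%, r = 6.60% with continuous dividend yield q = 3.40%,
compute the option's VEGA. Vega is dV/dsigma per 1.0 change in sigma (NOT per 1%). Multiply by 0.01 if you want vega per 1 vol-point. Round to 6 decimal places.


d1 = 0.1985743079; d2 = 0.0600102433
phi(d1) = 0.3911538136; exp(-qT) = 0.9748223790; exp(-rT) = 0.9517051581
Vega = S * exp(-qT) * phi(d1) * sqrt(T) = 21.3000 * 0.9748223790 * 0.3911538136 * 0.8660254038 = 7.033691

Answer: Vega = 7.033691


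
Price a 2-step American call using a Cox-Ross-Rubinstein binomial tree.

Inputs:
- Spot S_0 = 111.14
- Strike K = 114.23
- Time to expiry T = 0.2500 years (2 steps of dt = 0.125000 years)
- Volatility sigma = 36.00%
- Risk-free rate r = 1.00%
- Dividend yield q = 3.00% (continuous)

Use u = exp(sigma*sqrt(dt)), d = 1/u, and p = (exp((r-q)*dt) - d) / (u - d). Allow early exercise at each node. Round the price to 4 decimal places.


dt = T/N = 0.125000
u = exp(sigma*sqrt(dt)) = 1.135734; d = 1/u = 0.880488
p = (exp((r-q)*dt) - d) / (u - d) = 0.458441
Discount per step: exp(-r*dt) = 0.998751
Stock lattice S(k, i) with i counting down-moves:
  k=0: S(0,0) = 111.1400
  k=1: S(1,0) = 126.2255; S(1,1) = 97.8574
  k=2: S(2,0) = 143.3586; S(2,1) = 111.1400; S(2,2) = 86.1623
Terminal payoffs V(N, i) = max(S_T - K, 0):
  V(2,0) = 29.128589; V(2,1) = 0.000000; V(2,2) = 0.000000
Backward induction: V(k, i) = exp(-r*dt) * [p * V(k+1, i) + (1-p) * V(k+1, i+1)]; then take max(V_cont, immediate exercise) for American.
  V(1,0) = exp(-r*dt) * [p*29.128589 + (1-p)*0.000000] = 13.337054; exercise = 11.995487; V(1,0) = max -> 13.337054
  V(1,1) = exp(-r*dt) * [p*0.000000 + (1-p)*0.000000] = 0.000000; exercise = 0.000000; V(1,1) = max -> 0.000000
  V(0,0) = exp(-r*dt) * [p*13.337054 + (1-p)*0.000000] = 6.106612; exercise = 0.000000; V(0,0) = max -> 6.106612

Answer: Price = V(0,0) = 6.1066


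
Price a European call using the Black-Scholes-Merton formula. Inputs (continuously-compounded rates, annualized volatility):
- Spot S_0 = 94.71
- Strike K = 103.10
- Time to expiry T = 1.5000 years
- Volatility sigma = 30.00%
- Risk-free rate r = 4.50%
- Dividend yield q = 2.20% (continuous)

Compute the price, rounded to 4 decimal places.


Answer: Price = 11.4616

Derivation:
d1 = (ln(S/K) + (r - q + 0.5*sigma^2) * T) / (sigma * sqrt(T)) = 0.04659528
d2 = d1 - sigma * sqrt(T) = -0.32082818
exp(-rT) = 0.93472772; exp(-qT) = 0.96753856
C = S_0 * exp(-qT) * N(d1) - K * exp(-rT) * N(d2)
N(d1) = 0.51858210; N(d2) = 0.37417030
C = 94.7100 * 0.96753856 * 0.51858210 - 103.1000 * 0.93472772 * 0.37417030 = 11.4616


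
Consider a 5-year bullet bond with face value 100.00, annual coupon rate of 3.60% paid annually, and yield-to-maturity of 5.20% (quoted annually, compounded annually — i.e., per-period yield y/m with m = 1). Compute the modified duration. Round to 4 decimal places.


Answer: Modified duration = 4.4203

Derivation:
Coupon per period c = face * coupon_rate / m = 3.600000
Periods per year m = 1; per-period yield y/m = 0.052000
Number of cashflows N = 5
Cashflows (t years, CF_t, discount factor 1/(1+y/m)^(m*t), PV):
  t = 1.0000: CF_t = 3.600000, DF = 0.950570, PV = 3.422053
  t = 2.0000: CF_t = 3.600000, DF = 0.903584, PV = 3.252902
  t = 3.0000: CF_t = 3.600000, DF = 0.858920, PV = 3.092112
  t = 4.0000: CF_t = 3.600000, DF = 0.816464, PV = 2.939270
  t = 5.0000: CF_t = 103.600000, DF = 0.776106, PV = 80.404630
Price P = sum_t PV_t = 93.110968
First compute Macaulay numerator sum_t t * PV_t:
  t * PV_t at t = 1.0000: 3.422053
  t * PV_t at t = 2.0000: 6.505805
  t * PV_t at t = 3.0000: 9.276337
  t * PV_t at t = 4.0000: 11.757082
  t * PV_t at t = 5.0000: 402.023149
Macaulay duration D = 432.984426 / 93.110968 = 4.650198
Modified duration = D / (1 + y/m) = 4.650198 / (1 + 0.052000) = 4.420340


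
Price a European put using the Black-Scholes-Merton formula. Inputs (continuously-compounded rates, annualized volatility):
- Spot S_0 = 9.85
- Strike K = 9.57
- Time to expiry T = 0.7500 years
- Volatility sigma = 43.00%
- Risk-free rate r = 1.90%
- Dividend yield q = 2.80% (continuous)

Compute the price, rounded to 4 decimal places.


Answer: Price = 1.3062

Derivation:
d1 = (ln(S/K) + (r - q + 0.5*sigma^2) * T) / (sigma * sqrt(T)) = 0.24551015
d2 = d1 - sigma * sqrt(T) = -0.12688078
exp(-rT) = 0.98585105; exp(-qT) = 0.97921896
P = K * exp(-rT) * N(-d2) - S_0 * exp(-qT) * N(-d1)
N(-d1) = 0.40303073; N(-d2) = 0.55048262
P = 9.5700 * 0.98585105 * 0.55048262 - 9.8500 * 0.97921896 * 0.40303073 = 1.3062


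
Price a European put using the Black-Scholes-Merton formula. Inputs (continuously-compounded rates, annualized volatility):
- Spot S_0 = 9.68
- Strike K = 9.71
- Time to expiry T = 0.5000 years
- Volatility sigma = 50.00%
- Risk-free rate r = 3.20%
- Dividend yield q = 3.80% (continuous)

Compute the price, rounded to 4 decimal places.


d1 = (ln(S/K) + (r - q + 0.5*sigma^2) * T) / (sigma * sqrt(T)) = 0.15953918
d2 = d1 - sigma * sqrt(T) = -0.19401421
exp(-rT) = 0.98412732; exp(-qT) = 0.98117936
P = K * exp(-rT) * N(-d2) - S_0 * exp(-qT) * N(-d1)
N(-d1) = 0.43662205; N(-d2) = 0.57691762
P = 9.7100 * 0.98412732 * 0.57691762 - 9.6800 * 0.98117936 * 0.43662205 = 1.3660

Answer: Price = 1.3660


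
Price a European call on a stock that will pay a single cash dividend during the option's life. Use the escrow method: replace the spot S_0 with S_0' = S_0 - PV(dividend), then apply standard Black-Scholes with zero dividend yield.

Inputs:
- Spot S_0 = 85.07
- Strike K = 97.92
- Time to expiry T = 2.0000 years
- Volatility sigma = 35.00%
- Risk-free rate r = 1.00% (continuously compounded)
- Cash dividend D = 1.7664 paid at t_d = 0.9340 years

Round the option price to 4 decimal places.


Answer: Price = 11.8884

Derivation:
PV(D) = D * exp(-r * t_d) = 1.7664 * 0.99070348 = 1.74997863
S_0' = S_0 - PV(D) = 85.0700 - 1.74997863 = 83.32002137
d1 = (ln(S_0'/K) + (r + sigma^2/2)*T) / (sigma*sqrt(T)) = -0.03830892
d2 = d1 - sigma*sqrt(T) = -0.53328366
exp(-rT) = 0.98019867
N(d1) = 0.48472069; N(d2) = 0.29691862
C = S_0' * N(d1) - K * exp(-rT) * N(d2) = 83.32002137 * 0.48472069 - 97.9200 * 0.98019867 * 0.29691862 = 11.8884


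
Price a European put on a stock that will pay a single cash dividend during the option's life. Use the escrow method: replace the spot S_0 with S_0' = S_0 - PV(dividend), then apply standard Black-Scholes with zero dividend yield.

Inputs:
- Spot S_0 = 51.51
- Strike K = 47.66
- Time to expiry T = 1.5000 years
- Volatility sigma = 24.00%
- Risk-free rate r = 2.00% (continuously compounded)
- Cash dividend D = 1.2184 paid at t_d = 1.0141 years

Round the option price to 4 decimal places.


PV(D) = D * exp(-r * t_d) = 1.2184 * 0.97992230 = 1.19393733
S_0' = S_0 - PV(D) = 51.5100 - 1.19393733 = 50.31606267
d1 = (ln(S_0'/K) + (r + sigma^2/2)*T) / (sigma*sqrt(T)) = 0.43353210
d2 = d1 - sigma*sqrt(T) = 0.13959333
exp(-rT) = 0.97044553
N(-d1) = 0.33231413; N(-d2) = 0.44449066
P = K * exp(-rT) * N(-d2) - S_0' * N(-d1) = 47.6600 * 0.97044553 * 0.44449066 - 50.31606267 * 0.33231413 = 3.8376

Answer: Price = 3.8376


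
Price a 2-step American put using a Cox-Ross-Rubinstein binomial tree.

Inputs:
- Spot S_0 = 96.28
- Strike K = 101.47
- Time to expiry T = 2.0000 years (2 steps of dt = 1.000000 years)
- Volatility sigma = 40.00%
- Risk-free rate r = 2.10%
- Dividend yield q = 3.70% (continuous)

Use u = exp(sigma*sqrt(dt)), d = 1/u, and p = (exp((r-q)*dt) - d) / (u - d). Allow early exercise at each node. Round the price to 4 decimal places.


dt = T/N = 1.000000
u = exp(sigma*sqrt(dt)) = 1.491825; d = 1/u = 0.670320
p = (exp((r-q)*dt) - d) / (u - d) = 0.381991
Discount per step: exp(-r*dt) = 0.979219
Stock lattice S(k, i) with i counting down-moves:
  k=0: S(0,0) = 96.2800
  k=1: S(1,0) = 143.6329; S(1,1) = 64.5384
  k=2: S(2,0) = 214.2751; S(2,1) = 96.2800; S(2,2) = 43.2614
Terminal payoffs V(N, i) = max(K - S_T, 0):
  V(2,0) = 0.000000; V(2,1) = 5.190000; V(2,2) = 58.208607
Backward induction: V(k, i) = exp(-r*dt) * [p * V(k+1, i) + (1-p) * V(k+1, i+1)]; then take max(V_cont, immediate exercise) for American.
  V(1,0) = exp(-r*dt) * [p*0.000000 + (1-p)*5.190000] = 3.140813; exercise = 0.000000; V(1,0) = max -> 3.140813
  V(1,1) = exp(-r*dt) * [p*5.190000 + (1-p)*58.208607] = 37.167219; exercise = 36.931586; V(1,1) = max -> 37.167219
  V(0,0) = exp(-r*dt) * [p*3.140813 + (1-p)*37.167219] = 23.667177; exercise = 5.190000; V(0,0) = max -> 23.667177

Answer: Price = V(0,0) = 23.6672


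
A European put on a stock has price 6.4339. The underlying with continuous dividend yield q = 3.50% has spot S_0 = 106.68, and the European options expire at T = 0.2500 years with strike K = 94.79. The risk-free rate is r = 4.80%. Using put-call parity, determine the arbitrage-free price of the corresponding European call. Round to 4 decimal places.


Answer: Call price = 18.5252

Derivation:
Put-call parity: C - P = S_0 * exp(-qT) - K * exp(-rT).
S_0 * exp(-qT) = 106.6800 * 0.99128817 = 105.75062196
K * exp(-rT) = 94.7900 * 0.98807171 = 93.65931766
C = P + S*exp(-qT) - K*exp(-rT)
C = 6.4339 + 105.75062196 - 93.65931766 = 18.5252


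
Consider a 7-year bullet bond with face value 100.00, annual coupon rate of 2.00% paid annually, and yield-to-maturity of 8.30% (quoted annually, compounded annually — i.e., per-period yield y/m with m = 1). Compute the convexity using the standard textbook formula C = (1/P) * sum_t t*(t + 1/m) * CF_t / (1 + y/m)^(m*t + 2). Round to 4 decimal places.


Answer: Convexity = 43.2149

Derivation:
Coupon per period c = face * coupon_rate / m = 2.000000
Periods per year m = 1; per-period yield y/m = 0.083000
Number of cashflows N = 7
Cashflows (t years, CF_t, discount factor 1/(1+y/m)^(m*t), PV):
  t = 1.0000: CF_t = 2.000000, DF = 0.923361, PV = 1.846722
  t = 2.0000: CF_t = 2.000000, DF = 0.852596, PV = 1.705191
  t = 3.0000: CF_t = 2.000000, DF = 0.787254, PV = 1.574507
  t = 4.0000: CF_t = 2.000000, DF = 0.726919, PV = 1.453839
  t = 5.0000: CF_t = 2.000000, DF = 0.671209, PV = 1.342418
  t = 6.0000: CF_t = 2.000000, DF = 0.619768, PV = 1.239536
  t = 7.0000: CF_t = 102.000000, DF = 0.572270, PV = 58.371516
Price P = sum_t PV_t = 67.533729
Convexity numerator sum_t t*(t + 1/m) * CF_t / (1+y/m)^(m*t + 2):
  t = 1.0000: term = 3.149014
  t = 2.0000: term = 8.723031
  t = 3.0000: term = 16.109014
  t = 4.0000: term = 24.790726
  t = 5.0000: term = 34.336186
  t = 6.0000: term = 44.386575
  t = 7.0000: term = 2786.968686
Convexity = (1/P) * sum = 2918.463233 / 67.533729 = 43.214898


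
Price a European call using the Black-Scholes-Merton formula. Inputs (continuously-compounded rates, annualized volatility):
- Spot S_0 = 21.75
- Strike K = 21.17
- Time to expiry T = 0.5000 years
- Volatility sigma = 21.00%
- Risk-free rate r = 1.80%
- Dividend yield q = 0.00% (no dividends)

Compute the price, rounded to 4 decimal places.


Answer: Price = 1.6863

Derivation:
d1 = (ln(S/K) + (r - q + 0.5*sigma^2) * T) / (sigma * sqrt(T)) = 0.31687591
d2 = d1 - sigma * sqrt(T) = 0.16838349
exp(-rT) = 0.99104038; exp(-qT) = 1.00000000
C = S_0 * exp(-qT) * N(d1) - K * exp(-rT) * N(d2)
N(d1) = 0.62433112; N(d2) = 0.56685920
C = 21.7500 * 1.00000000 * 0.62433112 - 21.1700 * 0.99104038 * 0.56685920 = 1.6863


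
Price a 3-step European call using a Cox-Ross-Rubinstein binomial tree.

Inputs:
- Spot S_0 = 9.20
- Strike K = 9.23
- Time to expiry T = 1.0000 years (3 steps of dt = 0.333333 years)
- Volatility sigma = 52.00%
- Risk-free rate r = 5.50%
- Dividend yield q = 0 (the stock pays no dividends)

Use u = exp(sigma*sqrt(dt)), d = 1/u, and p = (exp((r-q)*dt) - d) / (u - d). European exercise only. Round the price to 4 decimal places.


Answer: Price = V(0,0) = 2.2274

Derivation:
dt = T/N = 0.333333
u = exp(sigma*sqrt(dt)) = 1.350159; d = 1/u = 0.740654
p = (exp((r-q)*dt) - d) / (u - d) = 0.455860
Discount per step: exp(-r*dt) = 0.981834
Stock lattice S(k, i) with i counting down-moves:
  k=0: S(0,0) = 9.2000
  k=1: S(1,0) = 12.4215; S(1,1) = 6.8140
  k=2: S(2,0) = 16.7709; S(2,1) = 9.2000; S(2,2) = 5.0468
  k=3: S(3,0) = 22.6434; S(3,1) = 12.4215; S(3,2) = 6.8140; S(3,3) = 3.7379
Terminal payoffs V(N, i) = max(S_T - K, 0):
  V(3,0) = 13.413434; V(3,1) = 3.191460; V(3,2) = 0.000000; V(3,3) = 0.000000
Backward induction: V(k, i) = exp(-r*dt) * [p * V(k+1, i) + (1-p) * V(k+1, i+1)].
  V(2,0) = exp(-r*dt) * [p*13.413434 + (1-p)*3.191460] = 7.708617
  V(2,1) = exp(-r*dt) * [p*3.191460 + (1-p)*0.000000] = 1.428428
  V(2,2) = exp(-r*dt) * [p*0.000000 + (1-p)*0.000000] = 0.000000
  V(1,0) = exp(-r*dt) * [p*7.708617 + (1-p)*1.428428] = 4.213356
  V(1,1) = exp(-r*dt) * [p*1.428428 + (1-p)*0.000000] = 0.639334
  V(0,0) = exp(-r*dt) * [p*4.213356 + (1-p)*0.639334] = 2.227374


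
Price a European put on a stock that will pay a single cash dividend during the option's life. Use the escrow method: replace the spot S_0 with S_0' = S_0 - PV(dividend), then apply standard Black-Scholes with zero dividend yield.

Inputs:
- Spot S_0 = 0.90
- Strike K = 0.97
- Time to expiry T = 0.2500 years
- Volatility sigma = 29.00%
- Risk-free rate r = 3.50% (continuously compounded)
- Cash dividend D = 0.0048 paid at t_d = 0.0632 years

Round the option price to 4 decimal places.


PV(D) = D * exp(-r * t_d) = 0.0048 * 0.99779044 = 0.00478939
S_0' = S_0 - PV(D) = 0.9000 - 0.00478939 = 0.89521061
d1 = (ln(S_0'/K) + (r + sigma^2/2)*T) / (sigma*sqrt(T)) = -0.42051426
d2 = d1 - sigma*sqrt(T) = -0.56551426
exp(-rT) = 0.99128817
N(-d1) = 0.66294509; N(-d2) = 0.71413798
P = K * exp(-rT) * N(-d2) - S_0' * N(-d1) = 0.9700 * 0.99128817 * 0.71413798 - 0.89521061 * 0.66294509 = 0.0932

Answer: Price = 0.0932


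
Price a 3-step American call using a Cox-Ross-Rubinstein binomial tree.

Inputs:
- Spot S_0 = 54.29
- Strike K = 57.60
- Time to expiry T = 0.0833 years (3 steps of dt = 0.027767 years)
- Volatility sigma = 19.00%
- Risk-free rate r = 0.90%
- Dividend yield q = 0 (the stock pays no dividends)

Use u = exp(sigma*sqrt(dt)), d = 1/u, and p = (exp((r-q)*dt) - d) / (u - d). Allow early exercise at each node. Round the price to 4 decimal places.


Answer: Price = V(0,0) = 0.2560

Derivation:
dt = T/N = 0.027767
u = exp(sigma*sqrt(dt)) = 1.032167; d = 1/u = 0.968836
p = (exp((r-q)*dt) - d) / (u - d) = 0.496032
Discount per step: exp(-r*dt) = 0.999750
Stock lattice S(k, i) with i counting down-moves:
  k=0: S(0,0) = 54.2900
  k=1: S(1,0) = 56.0363; S(1,1) = 52.5981
  k=2: S(2,0) = 57.8389; S(2,1) = 54.2900; S(2,2) = 50.9589
  k=3: S(3,0) = 59.6993; S(3,1) = 56.0363; S(3,2) = 52.5981; S(3,3) = 49.3708
Terminal payoffs V(N, i) = max(S_T - K, 0):
  V(3,0) = 2.099345; V(3,1) = 0.000000; V(3,2) = 0.000000; V(3,3) = 0.000000
Backward induction: V(k, i) = exp(-r*dt) * [p * V(k+1, i) + (1-p) * V(k+1, i+1)]; then take max(V_cont, immediate exercise) for American.
  V(2,0) = exp(-r*dt) * [p*2.099345 + (1-p)*0.000000] = 1.041082; exercise = 0.238851; V(2,0) = max -> 1.041082
  V(2,1) = exp(-r*dt) * [p*0.000000 + (1-p)*0.000000] = 0.000000; exercise = 0.000000; V(2,1) = max -> 0.000000
  V(2,2) = exp(-r*dt) * [p*0.000000 + (1-p)*0.000000] = 0.000000; exercise = 0.000000; V(2,2) = max -> 0.000000
  V(1,0) = exp(-r*dt) * [p*1.041082 + (1-p)*0.000000] = 0.516281; exercise = 0.000000; V(1,0) = max -> 0.516281
  V(1,1) = exp(-r*dt) * [p*0.000000 + (1-p)*0.000000] = 0.000000; exercise = 0.000000; V(1,1) = max -> 0.000000
  V(0,0) = exp(-r*dt) * [p*0.516281 + (1-p)*0.000000] = 0.256028; exercise = 0.000000; V(0,0) = max -> 0.256028


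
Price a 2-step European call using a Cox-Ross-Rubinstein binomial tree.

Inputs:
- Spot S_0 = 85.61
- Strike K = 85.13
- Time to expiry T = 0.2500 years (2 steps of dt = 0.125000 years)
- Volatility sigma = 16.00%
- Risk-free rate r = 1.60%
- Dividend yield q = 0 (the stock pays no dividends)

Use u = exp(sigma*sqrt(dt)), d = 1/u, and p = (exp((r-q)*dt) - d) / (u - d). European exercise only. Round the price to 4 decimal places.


Answer: Price = V(0,0) = 2.9501

Derivation:
dt = T/N = 0.125000
u = exp(sigma*sqrt(dt)) = 1.058199; d = 1/u = 0.945002
p = (exp((r-q)*dt) - d) / (u - d) = 0.503548
Discount per step: exp(-r*dt) = 0.998002
Stock lattice S(k, i) with i counting down-moves:
  k=0: S(0,0) = 85.6100
  k=1: S(1,0) = 90.5924; S(1,1) = 80.9016
  k=2: S(2,0) = 95.8648; S(2,1) = 85.6100; S(2,2) = 76.4521
Terminal payoffs V(N, i) = max(S_T - K, 0):
  V(2,0) = 10.734831; V(2,1) = 0.480000; V(2,2) = 0.000000
Backward induction: V(k, i) = exp(-r*dt) * [p * V(k+1, i) + (1-p) * V(k+1, i+1)].
  V(1,0) = exp(-r*dt) * [p*10.734831 + (1-p)*0.480000] = 5.632519
  V(1,1) = exp(-r*dt) * [p*0.480000 + (1-p)*0.000000] = 0.241220
  V(0,0) = exp(-r*dt) * [p*5.632519 + (1-p)*0.241220] = 2.950089


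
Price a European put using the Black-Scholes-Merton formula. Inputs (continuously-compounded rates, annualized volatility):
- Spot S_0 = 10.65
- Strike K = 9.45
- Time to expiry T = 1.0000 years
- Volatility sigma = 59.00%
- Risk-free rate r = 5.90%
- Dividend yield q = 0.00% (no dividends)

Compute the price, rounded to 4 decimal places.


Answer: Price = 1.4980

Derivation:
d1 = (ln(S/K) + (r - q + 0.5*sigma^2) * T) / (sigma * sqrt(T)) = 0.59761890
d2 = d1 - sigma * sqrt(T) = 0.00761890
exp(-rT) = 0.94270677; exp(-qT) = 1.00000000
P = K * exp(-rT) * N(-d2) - S_0 * exp(-qT) * N(-d1)
N(-d1) = 0.27504713; N(-d2) = 0.49696053
P = 9.4500 * 0.94270677 * 0.49696053 - 10.6500 * 1.00000000 * 0.27504713 = 1.4980


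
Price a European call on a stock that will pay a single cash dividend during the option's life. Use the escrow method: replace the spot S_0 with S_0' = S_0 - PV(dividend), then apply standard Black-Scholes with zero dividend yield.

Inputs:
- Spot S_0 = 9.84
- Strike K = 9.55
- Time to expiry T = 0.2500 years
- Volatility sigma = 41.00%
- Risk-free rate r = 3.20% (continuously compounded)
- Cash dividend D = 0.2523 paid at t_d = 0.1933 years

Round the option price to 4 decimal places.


Answer: Price = 0.8372

Derivation:
PV(D) = D * exp(-r * t_d) = 0.2523 * 0.99383349 = 0.25074419
S_0' = S_0 - PV(D) = 9.8400 - 0.25074419 = 9.58925581
d1 = (ln(S_0'/K) + (r + sigma^2/2)*T) / (sigma*sqrt(T)) = 0.16153478
d2 = d1 - sigma*sqrt(T) = -0.04346522
exp(-rT) = 0.99203191
N(d1) = 0.56416389; N(d2) = 0.48266535
C = S_0' * N(d1) - K * exp(-rT) * N(d2) = 9.58925581 * 0.56416389 - 9.5500 * 0.99203191 * 0.48266535 = 0.8372


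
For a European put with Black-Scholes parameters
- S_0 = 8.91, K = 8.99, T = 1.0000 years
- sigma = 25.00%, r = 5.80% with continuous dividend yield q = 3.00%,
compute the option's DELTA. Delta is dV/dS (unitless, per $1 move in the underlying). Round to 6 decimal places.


d1 = 0.2012455720; d2 = -0.0487544280
phi(d1) = 0.3909449885; exp(-qT) = 0.9704455335; exp(-rT) = 0.9436499474
N(-d1) = 0.4202532795
Delta = -exp(-qT) * N(-d1) = -0.9704455335 * 0.4202532795 = -0.407833

Answer: Delta = -0.407833


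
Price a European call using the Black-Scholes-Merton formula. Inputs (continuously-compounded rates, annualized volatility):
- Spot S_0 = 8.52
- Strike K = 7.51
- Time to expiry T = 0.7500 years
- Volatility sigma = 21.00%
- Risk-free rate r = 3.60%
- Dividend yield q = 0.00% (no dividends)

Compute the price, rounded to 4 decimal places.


Answer: Price = 1.3697

Derivation:
d1 = (ln(S/K) + (r - q + 0.5*sigma^2) * T) / (sigma * sqrt(T)) = 0.93320904
d2 = d1 - sigma * sqrt(T) = 0.75134371
exp(-rT) = 0.97336124; exp(-qT) = 1.00000000
C = S_0 * exp(-qT) * N(d1) - K * exp(-rT) * N(d2)
N(d1) = 0.82464398; N(d2) = 0.77377708
C = 8.5200 * 1.00000000 * 0.82464398 - 7.5100 * 0.97336124 * 0.77377708 = 1.3697


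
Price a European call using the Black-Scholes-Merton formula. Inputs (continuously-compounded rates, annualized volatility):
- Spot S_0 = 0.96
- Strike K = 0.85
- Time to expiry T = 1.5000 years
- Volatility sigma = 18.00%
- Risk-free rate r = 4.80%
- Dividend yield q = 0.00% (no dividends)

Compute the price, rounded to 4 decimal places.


d1 = (ln(S/K) + (r - q + 0.5*sigma^2) * T) / (sigma * sqrt(T)) = 0.98885418
d2 = d1 - sigma * sqrt(T) = 0.76840010
exp(-rT) = 0.93053090; exp(-qT) = 1.00000000
C = S_0 * exp(-qT) * N(d1) - K * exp(-rT) * N(d2)
N(d1) = 0.83863275; N(d2) = 0.77887524
C = 0.9600 * 1.00000000 * 0.83863275 - 0.8500 * 0.93053090 * 0.77887524 = 0.1890

Answer: Price = 0.1890


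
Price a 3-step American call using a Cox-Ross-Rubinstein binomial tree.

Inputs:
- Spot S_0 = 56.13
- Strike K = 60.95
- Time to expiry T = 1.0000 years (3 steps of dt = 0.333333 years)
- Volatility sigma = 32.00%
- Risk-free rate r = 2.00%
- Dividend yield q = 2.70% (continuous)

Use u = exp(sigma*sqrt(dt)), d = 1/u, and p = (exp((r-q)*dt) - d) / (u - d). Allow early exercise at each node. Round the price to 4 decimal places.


dt = T/N = 0.333333
u = exp(sigma*sqrt(dt)) = 1.202920; d = 1/u = 0.831310
p = (exp((r-q)*dt) - d) / (u - d) = 0.447671
Discount per step: exp(-r*dt) = 0.993356
Stock lattice S(k, i) with i counting down-moves:
  k=0: S(0,0) = 56.1300
  k=1: S(1,0) = 67.5199; S(1,1) = 46.6615
  k=2: S(2,0) = 81.2211; S(2,1) = 56.1300; S(2,2) = 38.7901
  k=3: S(3,0) = 97.7025; S(3,1) = 67.5199; S(3,2) = 46.6615; S(3,3) = 32.2467
Terminal payoffs V(N, i) = max(S_T - K, 0):
  V(3,0) = 36.752455; V(3,1) = 6.569910; V(3,2) = 0.000000; V(3,3) = 0.000000
Backward induction: V(k, i) = exp(-r*dt) * [p * V(k+1, i) + (1-p) * V(k+1, i+1)]; then take max(V_cont, immediate exercise) for American.
  V(2,0) = exp(-r*dt) * [p*36.752455 + (1-p)*6.569910] = 19.948334; exercise = 20.271062; V(2,0) = max -> 20.271062
  V(2,1) = exp(-r*dt) * [p*6.569910 + (1-p)*0.000000] = 2.921617; exercise = 0.000000; V(2,1) = max -> 2.921617
  V(2,2) = exp(-r*dt) * [p*0.000000 + (1-p)*0.000000] = 0.000000; exercise = 0.000000; V(2,2) = max -> 0.000000
  V(1,0) = exp(-r*dt) * [p*20.271062 + (1-p)*2.921617] = 10.617445; exercise = 6.569910; V(1,0) = max -> 10.617445
  V(1,1) = exp(-r*dt) * [p*2.921617 + (1-p)*0.000000] = 1.299234; exercise = 0.000000; V(1,1) = max -> 1.299234
  V(0,0) = exp(-r*dt) * [p*10.617445 + (1-p)*1.299234] = 5.434379; exercise = 0.000000; V(0,0) = max -> 5.434379

Answer: Price = V(0,0) = 5.4344


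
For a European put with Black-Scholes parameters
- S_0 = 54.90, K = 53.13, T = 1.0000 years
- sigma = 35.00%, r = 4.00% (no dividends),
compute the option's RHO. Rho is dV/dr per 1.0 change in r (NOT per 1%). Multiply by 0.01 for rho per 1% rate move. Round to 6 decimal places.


Answer: Rho = -24.853109

Derivation:
d1 = 0.3829188802; d2 = 0.0329188802
phi(d1) = 0.3707408538; exp(-qT) = 1.0000000000; exp(-rT) = 0.9607894392
N(-d2) = 0.4868696384
Rho = -K*T*exp(-rT)*N(-d2) = -53.1300 * 1.0000 * 0.9607894392 * 0.4868696384 = -24.853109


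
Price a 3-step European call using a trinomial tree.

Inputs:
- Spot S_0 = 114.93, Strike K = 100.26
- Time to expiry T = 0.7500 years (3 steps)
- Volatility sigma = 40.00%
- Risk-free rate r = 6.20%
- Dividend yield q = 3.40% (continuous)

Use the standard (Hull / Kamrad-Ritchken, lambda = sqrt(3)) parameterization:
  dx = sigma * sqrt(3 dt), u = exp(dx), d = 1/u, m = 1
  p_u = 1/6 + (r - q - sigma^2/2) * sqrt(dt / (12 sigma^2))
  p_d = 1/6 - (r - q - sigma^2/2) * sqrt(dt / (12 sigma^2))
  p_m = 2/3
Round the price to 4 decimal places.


dt = T/N = 0.250000; dx = sigma*sqrt(3*dt) = 0.346410
u = exp(dx) = 1.413982; d = 1/u = 0.707222
p_u = 0.147903, p_m = 0.666667, p_d = 0.185431
Discount per step: exp(-r*dt) = 0.984620
Stock lattice S(k, j) with j the centered position index:
  k=0: S(0,+0) = 114.9300
  k=1: S(1,-1) = 81.2811; S(1,+0) = 114.9300; S(1,+1) = 162.5090
  k=2: S(2,-2) = 57.4838; S(2,-1) = 81.2811; S(2,+0) = 114.9300; S(2,+1) = 162.5090; S(2,+2) = 229.7849
  k=3: S(3,-3) = 40.6538; S(3,-2) = 57.4838; S(3,-1) = 81.2811; S(3,+0) = 114.9300; S(3,+1) = 162.5090; S(3,+2) = 229.7849; S(3,+3) = 324.9118
Terminal payoffs V(N, j) = max(S_T - K, 0):
  V(3,-3) = 0.000000; V(3,-2) = 0.000000; V(3,-1) = 0.000000; V(3,+0) = 14.670000; V(3,+1) = 62.249004; V(3,+2) = 129.524881; V(3,+3) = 224.651791
Backward induction: V(k, j) = exp(-r*dt) * [p_u * V(k+1, j+1) + p_m * V(k+1, j) + p_d * V(k+1, j-1)]
  V(2,-2) = exp(-r*dt) * [p_u*0.000000 + p_m*0.000000 + p_d*0.000000] = 0.000000
  V(2,-1) = exp(-r*dt) * [p_u*14.670000 + p_m*0.000000 + p_d*0.000000] = 2.136362
  V(2,+0) = exp(-r*dt) * [p_u*62.249004 + p_m*14.670000 + p_d*0.000000] = 18.694775
  V(2,+1) = exp(-r*dt) * [p_u*129.524881 + p_m*62.249004 + p_d*14.670000] = 62.401928
  V(2,+2) = exp(-r*dt) * [p_u*224.651791 + p_m*129.524881 + p_d*62.249004] = 129.102731
  V(1,-1) = exp(-r*dt) * [p_u*18.694775 + p_m*2.136362 + p_d*0.000000] = 4.124818
  V(1,+0) = exp(-r*dt) * [p_u*62.401928 + p_m*18.694775 + p_d*2.136362] = 21.749013
  V(1,+1) = exp(-r*dt) * [p_u*129.102731 + p_m*62.401928 + p_d*18.694775] = 63.175669
  V(0,+0) = exp(-r*dt) * [p_u*63.175669 + p_m*21.749013 + p_d*4.124818] = 24.229582

Answer: Price = V(0,0) = 24.2296


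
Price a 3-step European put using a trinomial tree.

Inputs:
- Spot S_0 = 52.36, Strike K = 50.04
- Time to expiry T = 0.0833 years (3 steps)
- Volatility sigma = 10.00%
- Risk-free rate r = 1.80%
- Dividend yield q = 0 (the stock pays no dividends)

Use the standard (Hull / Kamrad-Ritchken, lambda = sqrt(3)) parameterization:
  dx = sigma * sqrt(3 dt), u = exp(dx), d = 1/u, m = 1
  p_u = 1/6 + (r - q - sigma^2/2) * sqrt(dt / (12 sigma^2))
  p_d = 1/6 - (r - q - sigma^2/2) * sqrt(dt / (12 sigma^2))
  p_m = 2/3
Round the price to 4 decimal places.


Answer: Price = V(0,0) = 0.0400

Derivation:
dt = T/N = 0.027767; dx = sigma*sqrt(3*dt) = 0.028862
u = exp(dx) = 1.029282; d = 1/u = 0.971551
p_u = 0.172920, p_m = 0.666667, p_d = 0.160413
Discount per step: exp(-r*dt) = 0.999500
Stock lattice S(k, j) with j the centered position index:
  k=0: S(0,+0) = 52.3600
  k=1: S(1,-1) = 50.8704; S(1,+0) = 52.3600; S(1,+1) = 53.8932
  k=2: S(2,-2) = 49.4232; S(2,-1) = 50.8704; S(2,+0) = 52.3600; S(2,+1) = 53.8932; S(2,+2) = 55.4713
  k=3: S(3,-3) = 48.0171; S(3,-2) = 49.4232; S(3,-1) = 50.8704; S(3,+0) = 52.3600; S(3,+1) = 53.8932; S(3,+2) = 55.4713; S(3,+3) = 57.0957
Terminal payoffs V(N, j) = max(K - S_T, 0):
  V(3,-3) = 2.022875; V(3,-2) = 0.616824; V(3,-1) = 0.000000; V(3,+0) = 0.000000; V(3,+1) = 0.000000; V(3,+2) = 0.000000; V(3,+3) = 0.000000
Backward induction: V(k, j) = exp(-r*dt) * [p_u * V(k+1, j+1) + p_m * V(k+1, j) + p_d * V(k+1, j-1)]
  V(2,-2) = exp(-r*dt) * [p_u*0.000000 + p_m*0.616824 + p_d*2.022875] = 0.735344
  V(2,-1) = exp(-r*dt) * [p_u*0.000000 + p_m*0.000000 + p_d*0.616824] = 0.098897
  V(2,+0) = exp(-r*dt) * [p_u*0.000000 + p_m*0.000000 + p_d*0.000000] = 0.000000
  V(2,+1) = exp(-r*dt) * [p_u*0.000000 + p_m*0.000000 + p_d*0.000000] = 0.000000
  V(2,+2) = exp(-r*dt) * [p_u*0.000000 + p_m*0.000000 + p_d*0.000000] = 0.000000
  V(1,-1) = exp(-r*dt) * [p_u*0.000000 + p_m*0.098897 + p_d*0.735344] = 0.183799
  V(1,+0) = exp(-r*dt) * [p_u*0.000000 + p_m*0.000000 + p_d*0.098897] = 0.015857
  V(1,+1) = exp(-r*dt) * [p_u*0.000000 + p_m*0.000000 + p_d*0.000000] = 0.000000
  V(0,+0) = exp(-r*dt) * [p_u*0.000000 + p_m*0.015857 + p_d*0.183799] = 0.040035


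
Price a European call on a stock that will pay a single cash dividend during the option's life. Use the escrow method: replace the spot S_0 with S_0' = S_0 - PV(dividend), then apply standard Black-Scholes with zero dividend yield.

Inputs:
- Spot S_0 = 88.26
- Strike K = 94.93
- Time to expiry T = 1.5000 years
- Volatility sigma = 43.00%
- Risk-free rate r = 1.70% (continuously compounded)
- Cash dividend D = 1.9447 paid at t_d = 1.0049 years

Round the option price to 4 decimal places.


PV(D) = D * exp(-r * t_d) = 1.9447 * 0.98306179 = 1.91176027
S_0' = S_0 - PV(D) = 88.2600 - 1.91176027 = 86.34823973
d1 = (ln(S_0'/K) + (r + sigma^2/2)*T) / (sigma*sqrt(T)) = 0.13182364
d2 = d1 - sigma*sqrt(T) = -0.39481665
exp(-rT) = 0.97482238
N(d1) = 0.55243811; N(d2) = 0.34648910
C = S_0' * N(d1) - K * exp(-rT) * N(d2) = 86.34823973 * 0.55243811 - 94.9300 * 0.97482238 * 0.34648910 = 15.6380

Answer: Price = 15.6380


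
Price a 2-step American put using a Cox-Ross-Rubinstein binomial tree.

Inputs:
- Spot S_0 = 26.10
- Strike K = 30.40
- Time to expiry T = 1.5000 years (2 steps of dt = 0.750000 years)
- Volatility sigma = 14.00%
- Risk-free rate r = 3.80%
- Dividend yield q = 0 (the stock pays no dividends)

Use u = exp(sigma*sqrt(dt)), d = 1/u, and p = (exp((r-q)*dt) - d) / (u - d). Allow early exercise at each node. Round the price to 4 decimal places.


Answer: Price = V(0,0) = 4.3000

Derivation:
dt = T/N = 0.750000
u = exp(sigma*sqrt(dt)) = 1.128900; d = 1/u = 0.885818
p = (exp((r-q)*dt) - d) / (u - d) = 0.588657
Discount per step: exp(-r*dt) = 0.971902
Stock lattice S(k, i) with i counting down-moves:
  k=0: S(0,0) = 26.1000
  k=1: S(1,0) = 29.4643; S(1,1) = 23.1199
  k=2: S(2,0) = 33.2622; S(2,1) = 26.1000; S(2,2) = 20.4800
Terminal payoffs V(N, i) = max(K - S_T, 0):
  V(2,0) = 0.000000; V(2,1) = 4.300000; V(2,2) = 9.920012
Backward induction: V(k, i) = exp(-r*dt) * [p * V(k+1, i) + (1-p) * V(k+1, i+1)]; then take max(V_cont, immediate exercise) for American.
  V(1,0) = exp(-r*dt) * [p*0.000000 + (1-p)*4.300000] = 1.719074; exercise = 0.935714; V(1,0) = max -> 1.719074
  V(1,1) = exp(-r*dt) * [p*4.300000 + (1-p)*9.920012] = 6.425975; exercise = 7.280145; V(1,1) = max -> 7.280145
  V(0,0) = exp(-r*dt) * [p*1.719074 + (1-p)*7.280145] = 3.894004; exercise = 4.300000; V(0,0) = max -> 4.300000


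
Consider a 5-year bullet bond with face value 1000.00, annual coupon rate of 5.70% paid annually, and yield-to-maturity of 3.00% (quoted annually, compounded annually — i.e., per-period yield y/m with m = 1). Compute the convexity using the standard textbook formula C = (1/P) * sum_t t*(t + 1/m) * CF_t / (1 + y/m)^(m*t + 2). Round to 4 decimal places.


Coupon per period c = face * coupon_rate / m = 57.000000
Periods per year m = 1; per-period yield y/m = 0.030000
Number of cashflows N = 5
Cashflows (t years, CF_t, discount factor 1/(1+y/m)^(m*t), PV):
  t = 1.0000: CF_t = 57.000000, DF = 0.970874, PV = 55.339806
  t = 2.0000: CF_t = 57.000000, DF = 0.942596, PV = 53.727967
  t = 3.0000: CF_t = 57.000000, DF = 0.915142, PV = 52.163075
  t = 4.0000: CF_t = 57.000000, DF = 0.888487, PV = 50.643762
  t = 5.0000: CF_t = 1057.000000, DF = 0.862609, PV = 911.777485
Price P = sum_t PV_t = 1123.652094
Convexity numerator sum_t t*(t + 1/m) * CF_t / (1+y/m)^(m*t + 2):
  t = 1.0000: term = 104.326149
  t = 2.0000: term = 303.862570
  t = 3.0000: term = 590.024409
  t = 4.0000: term = 954.732053
  t = 5.0000: term = 25783.131825
Convexity = (1/P) * sum = 27736.077005 / 1123.652094 = 24.683865

Answer: Convexity = 24.6839


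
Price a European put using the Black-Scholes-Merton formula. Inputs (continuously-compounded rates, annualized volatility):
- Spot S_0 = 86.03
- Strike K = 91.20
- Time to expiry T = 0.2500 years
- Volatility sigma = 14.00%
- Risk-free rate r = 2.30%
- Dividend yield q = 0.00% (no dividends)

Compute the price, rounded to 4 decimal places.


d1 = (ln(S/K) + (r - q + 0.5*sigma^2) * T) / (sigma * sqrt(T)) = -0.71655463
d2 = d1 - sigma * sqrt(T) = -0.78655463
exp(-rT) = 0.99426650; exp(-qT) = 1.00000000
P = K * exp(-rT) * N(-d2) - S_0 * exp(-qT) * N(-d1)
N(-d1) = 0.76317553; N(-d2) = 0.78422869
P = 91.2000 * 0.99426650 * 0.78422869 - 86.0300 * 1.00000000 * 0.76317553 = 5.4556

Answer: Price = 5.4556


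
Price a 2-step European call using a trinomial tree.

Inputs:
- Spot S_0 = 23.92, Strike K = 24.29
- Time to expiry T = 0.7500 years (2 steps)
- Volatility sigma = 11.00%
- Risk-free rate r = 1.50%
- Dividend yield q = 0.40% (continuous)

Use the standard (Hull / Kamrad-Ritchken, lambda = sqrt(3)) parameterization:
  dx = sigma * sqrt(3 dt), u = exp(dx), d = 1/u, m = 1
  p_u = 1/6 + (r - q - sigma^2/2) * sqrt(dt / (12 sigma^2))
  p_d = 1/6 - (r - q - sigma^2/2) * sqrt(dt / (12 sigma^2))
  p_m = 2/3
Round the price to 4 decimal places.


Answer: Price = V(0,0) = 0.7747

Derivation:
dt = T/N = 0.375000; dx = sigma*sqrt(3*dt) = 0.116673
u = exp(dx) = 1.123751; d = 1/u = 0.889876
p_u = 0.174622, p_m = 0.666667, p_d = 0.158712
Discount per step: exp(-r*dt) = 0.994391
Stock lattice S(k, j) with j the centered position index:
  k=0: S(0,+0) = 23.9200
  k=1: S(1,-1) = 21.2858; S(1,+0) = 23.9200; S(1,+1) = 26.8801
  k=2: S(2,-2) = 18.9418; S(2,-1) = 21.2858; S(2,+0) = 23.9200; S(2,+1) = 26.8801; S(2,+2) = 30.2066
Terminal payoffs V(N, j) = max(S_T - K, 0):
  V(2,-2) = 0.000000; V(2,-1) = 0.000000; V(2,+0) = 0.000000; V(2,+1) = 2.590135; V(2,+2) = 5.916592
Backward induction: V(k, j) = exp(-r*dt) * [p_u * V(k+1, j+1) + p_m * V(k+1, j) + p_d * V(k+1, j-1)]
  V(1,-1) = exp(-r*dt) * [p_u*0.000000 + p_m*0.000000 + p_d*0.000000] = 0.000000
  V(1,+0) = exp(-r*dt) * [p_u*2.590135 + p_m*0.000000 + p_d*0.000000] = 0.449757
  V(1,+1) = exp(-r*dt) * [p_u*5.916592 + p_m*2.590135 + p_d*0.000000] = 2.744441
  V(0,+0) = exp(-r*dt) * [p_u*2.744441 + p_m*0.449757 + p_d*0.000000] = 0.774706


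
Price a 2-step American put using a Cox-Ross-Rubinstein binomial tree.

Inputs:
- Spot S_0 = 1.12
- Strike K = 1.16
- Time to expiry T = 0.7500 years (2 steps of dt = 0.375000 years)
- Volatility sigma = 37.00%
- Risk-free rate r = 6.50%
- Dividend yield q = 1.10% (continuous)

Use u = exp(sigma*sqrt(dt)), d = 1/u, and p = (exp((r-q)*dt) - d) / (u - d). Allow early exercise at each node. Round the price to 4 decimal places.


dt = T/N = 0.375000
u = exp(sigma*sqrt(dt)) = 1.254300; d = 1/u = 0.797257
p = (exp((r-q)*dt) - d) / (u - d) = 0.488355
Discount per step: exp(-r*dt) = 0.975920
Stock lattice S(k, i) with i counting down-moves:
  k=0: S(0,0) = 1.1200
  k=1: S(1,0) = 1.4048; S(1,1) = 0.8929
  k=2: S(2,0) = 1.7621; S(2,1) = 1.1200; S(2,2) = 0.7119
Terminal payoffs V(N, i) = max(K - S_T, 0):
  V(2,0) = 0.000000; V(2,1) = 0.040000; V(2,2) = 0.448106
Backward induction: V(k, i) = exp(-r*dt) * [p * V(k+1, i) + (1-p) * V(k+1, i+1)]; then take max(V_cont, immediate exercise) for American.
  V(1,0) = exp(-r*dt) * [p*0.000000 + (1-p)*0.040000] = 0.019973; exercise = 0.000000; V(1,0) = max -> 0.019973
  V(1,1) = exp(-r*dt) * [p*0.040000 + (1-p)*0.448106] = 0.242814; exercise = 0.267072; V(1,1) = max -> 0.267072
  V(0,0) = exp(-r*dt) * [p*0.019973 + (1-p)*0.267072] = 0.142875; exercise = 0.040000; V(0,0) = max -> 0.142875

Answer: Price = V(0,0) = 0.1429


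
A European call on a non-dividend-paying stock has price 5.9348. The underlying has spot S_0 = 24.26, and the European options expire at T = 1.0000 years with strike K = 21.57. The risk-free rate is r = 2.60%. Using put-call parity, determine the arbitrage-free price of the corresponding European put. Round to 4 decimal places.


Put-call parity: C - P = S_0 * exp(-qT) - K * exp(-rT).
S_0 * exp(-qT) = 24.2600 * 1.00000000 = 24.26000000
K * exp(-rT) = 21.5700 * 0.97433509 = 21.01640788
P = C - S*exp(-qT) + K*exp(-rT)
P = 5.9348 - 24.26000000 + 21.01640788 = 2.6912

Answer: Put price = 2.6912


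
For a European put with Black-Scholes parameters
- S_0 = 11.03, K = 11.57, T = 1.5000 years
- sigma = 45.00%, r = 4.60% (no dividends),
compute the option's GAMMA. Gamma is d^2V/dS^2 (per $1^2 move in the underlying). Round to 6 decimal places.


d1 = 0.3140396304; d2 = -0.2370955617
phi(d1) = 0.3797474024; exp(-qT) = 1.0000000000; exp(-rT) = 0.9333266801
Gamma = exp(-qT) * phi(d1) / (S * sigma * sqrt(T)) = 1.0000000000 * 0.3797474024 / (11.0300 * 0.4500 * 1.2247448714) = 0.062469

Answer: Gamma = 0.062469
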